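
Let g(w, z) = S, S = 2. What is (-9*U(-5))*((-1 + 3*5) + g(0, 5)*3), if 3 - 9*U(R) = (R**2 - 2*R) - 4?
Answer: 560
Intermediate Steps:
g(w, z) = 2
U(R) = 7/9 - R**2/9 + 2*R/9 (U(R) = 1/3 - ((R**2 - 2*R) - 4)/9 = 1/3 - (-4 + R**2 - 2*R)/9 = 1/3 + (4/9 - R**2/9 + 2*R/9) = 7/9 - R**2/9 + 2*R/9)
(-9*U(-5))*((-1 + 3*5) + g(0, 5)*3) = (-9*(7/9 - 1/9*(-5)**2 + (2/9)*(-5)))*((-1 + 3*5) + 2*3) = (-9*(7/9 - 1/9*25 - 10/9))*((-1 + 15) + 6) = (-9*(7/9 - 25/9 - 10/9))*(14 + 6) = -9*(-28/9)*20 = 28*20 = 560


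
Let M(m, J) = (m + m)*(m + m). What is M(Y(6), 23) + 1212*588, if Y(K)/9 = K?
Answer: 724320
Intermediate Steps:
Y(K) = 9*K
M(m, J) = 4*m² (M(m, J) = (2*m)*(2*m) = 4*m²)
M(Y(6), 23) + 1212*588 = 4*(9*6)² + 1212*588 = 4*54² + 712656 = 4*2916 + 712656 = 11664 + 712656 = 724320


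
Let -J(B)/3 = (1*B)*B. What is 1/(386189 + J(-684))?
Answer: -1/1017379 ≈ -9.8292e-7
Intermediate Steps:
J(B) = -3*B² (J(B) = -3*1*B*B = -3*B*B = -3*B²)
1/(386189 + J(-684)) = 1/(386189 - 3*(-684)²) = 1/(386189 - 3*467856) = 1/(386189 - 1403568) = 1/(-1017379) = -1/1017379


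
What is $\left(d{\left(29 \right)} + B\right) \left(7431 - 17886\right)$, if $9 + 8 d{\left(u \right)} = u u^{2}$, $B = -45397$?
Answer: $\frac{885528045}{2} \approx 4.4276 \cdot 10^{8}$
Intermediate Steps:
$d{\left(u \right)} = - \frac{9}{8} + \frac{u^{3}}{8}$ ($d{\left(u \right)} = - \frac{9}{8} + \frac{u u^{2}}{8} = - \frac{9}{8} + \frac{u^{3}}{8}$)
$\left(d{\left(29 \right)} + B\right) \left(7431 - 17886\right) = \left(\left(- \frac{9}{8} + \frac{29^{3}}{8}\right) - 45397\right) \left(7431 - 17886\right) = \left(\left(- \frac{9}{8} + \frac{1}{8} \cdot 24389\right) - 45397\right) \left(7431 - 17886\right) = \left(\left(- \frac{9}{8} + \frac{24389}{8}\right) - 45397\right) \left(-10455\right) = \left(\frac{6095}{2} - 45397\right) \left(-10455\right) = \left(- \frac{84699}{2}\right) \left(-10455\right) = \frac{885528045}{2}$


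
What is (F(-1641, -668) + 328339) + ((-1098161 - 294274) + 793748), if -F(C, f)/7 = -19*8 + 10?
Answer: -269354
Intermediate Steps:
F(C, f) = 994 (F(C, f) = -7*(-19*8 + 10) = -7*(-152 + 10) = -7*(-142) = 994)
(F(-1641, -668) + 328339) + ((-1098161 - 294274) + 793748) = (994 + 328339) + ((-1098161 - 294274) + 793748) = 329333 + (-1392435 + 793748) = 329333 - 598687 = -269354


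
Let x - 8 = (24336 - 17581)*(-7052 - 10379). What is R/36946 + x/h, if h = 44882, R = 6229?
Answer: -1087494703396/414552593 ≈ -2623.3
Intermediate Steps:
x = -117746397 (x = 8 + (24336 - 17581)*(-7052 - 10379) = 8 + 6755*(-17431) = 8 - 117746405 = -117746397)
R/36946 + x/h = 6229/36946 - 117746397/44882 = -1087494703396/414552593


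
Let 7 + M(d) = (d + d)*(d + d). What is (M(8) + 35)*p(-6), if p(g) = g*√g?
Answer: -1704*I*√6 ≈ -4173.9*I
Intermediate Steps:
M(d) = -7 + 4*d² (M(d) = -7 + (d + d)*(d + d) = -7 + (2*d)*(2*d) = -7 + 4*d²)
p(g) = g^(3/2)
(M(8) + 35)*p(-6) = ((-7 + 4*8²) + 35)*(-6)^(3/2) = ((-7 + 4*64) + 35)*(-6*I*√6) = ((-7 + 256) + 35)*(-6*I*√6) = (249 + 35)*(-6*I*√6) = 284*(-6*I*√6) = -1704*I*√6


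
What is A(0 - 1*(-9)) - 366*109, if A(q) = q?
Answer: -39885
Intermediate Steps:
A(0 - 1*(-9)) - 366*109 = (0 - 1*(-9)) - 366*109 = (0 + 9) - 39894 = 9 - 39894 = -39885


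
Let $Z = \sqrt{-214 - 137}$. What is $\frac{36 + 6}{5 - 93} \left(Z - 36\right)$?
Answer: $\frac{189}{11} - \frac{63 i \sqrt{39}}{44} \approx 17.182 - 8.9417 i$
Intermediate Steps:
$Z = 3 i \sqrt{39}$ ($Z = \sqrt{-351} = 3 i \sqrt{39} \approx 18.735 i$)
$\frac{36 + 6}{5 - 93} \left(Z - 36\right) = \frac{36 + 6}{5 - 93} \left(3 i \sqrt{39} - 36\right) = \frac{42}{-88} \left(-36 + 3 i \sqrt{39}\right) = 42 \left(- \frac{1}{88}\right) \left(-36 + 3 i \sqrt{39}\right) = - \frac{21 \left(-36 + 3 i \sqrt{39}\right)}{44} = \frac{189}{11} - \frac{63 i \sqrt{39}}{44}$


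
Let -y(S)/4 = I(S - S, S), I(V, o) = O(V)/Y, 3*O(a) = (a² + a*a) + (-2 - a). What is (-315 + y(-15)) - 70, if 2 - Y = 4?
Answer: -1159/3 ≈ -386.33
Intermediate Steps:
Y = -2 (Y = 2 - 1*4 = 2 - 4 = -2)
O(a) = -⅔ - a/3 + 2*a²/3 (O(a) = ((a² + a*a) + (-2 - a))/3 = ((a² + a²) + (-2 - a))/3 = (2*a² + (-2 - a))/3 = (-2 - a + 2*a²)/3 = -⅔ - a/3 + 2*a²/3)
I(V, o) = ⅓ - V²/3 + V/6 (I(V, o) = (-⅔ - V/3 + 2*V²/3)/(-2) = (-⅔ - V/3 + 2*V²/3)*(-½) = ⅓ - V²/3 + V/6)
y(S) = -4/3 (y(S) = -4*(⅓ - (S - S)²/3 + (S - S)/6) = -4*(⅓ - ⅓*0² + (⅙)*0) = -4*(⅓ - ⅓*0 + 0) = -4*(⅓ + 0 + 0) = -4*⅓ = -4/3)
(-315 + y(-15)) - 70 = (-315 - 4/3) - 70 = -949/3 - 70 = -1159/3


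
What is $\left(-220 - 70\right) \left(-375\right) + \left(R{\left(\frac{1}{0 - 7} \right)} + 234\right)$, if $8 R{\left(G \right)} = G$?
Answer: $\frac{6103103}{56} \approx 1.0898 \cdot 10^{5}$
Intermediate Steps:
$R{\left(G \right)} = \frac{G}{8}$
$\left(-220 - 70\right) \left(-375\right) + \left(R{\left(\frac{1}{0 - 7} \right)} + 234\right) = \left(-220 - 70\right) \left(-375\right) + \left(\frac{1}{8 \left(0 - 7\right)} + 234\right) = \left(-290\right) \left(-375\right) + \left(\frac{1}{8 \left(-7\right)} + 234\right) = 108750 + \left(\frac{1}{8} \left(- \frac{1}{7}\right) + 234\right) = 108750 + \left(- \frac{1}{56} + 234\right) = 108750 + \frac{13103}{56} = \frac{6103103}{56}$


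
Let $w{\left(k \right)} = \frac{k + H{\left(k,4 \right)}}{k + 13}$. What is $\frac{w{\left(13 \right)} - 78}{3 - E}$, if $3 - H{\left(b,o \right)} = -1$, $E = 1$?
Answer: $- \frac{2011}{52} \approx -38.673$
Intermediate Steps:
$H{\left(b,o \right)} = 4$ ($H{\left(b,o \right)} = 3 - -1 = 3 + 1 = 4$)
$w{\left(k \right)} = \frac{4 + k}{13 + k}$ ($w{\left(k \right)} = \frac{k + 4}{k + 13} = \frac{4 + k}{13 + k}$)
$\frac{w{\left(13 \right)} - 78}{3 - E} = \frac{\frac{4 + 13}{13 + 13} - 78}{3 - 1} = \frac{\frac{1}{26} \cdot 17 - 78}{3 - 1} = \frac{\frac{1}{26} \cdot 17 - 78}{2} = \left(\frac{17}{26} - 78\right) \frac{1}{2} = \left(- \frac{2011}{26}\right) \frac{1}{2} = - \frac{2011}{52}$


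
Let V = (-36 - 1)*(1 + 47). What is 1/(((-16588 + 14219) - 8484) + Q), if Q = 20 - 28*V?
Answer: 1/38895 ≈ 2.5710e-5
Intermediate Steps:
V = -1776 (V = -37*48 = -1776)
Q = 49748 (Q = 20 - 28*(-1776) = 20 + 49728 = 49748)
1/(((-16588 + 14219) - 8484) + Q) = 1/(((-16588 + 14219) - 8484) + 49748) = 1/((-2369 - 8484) + 49748) = 1/(-10853 + 49748) = 1/38895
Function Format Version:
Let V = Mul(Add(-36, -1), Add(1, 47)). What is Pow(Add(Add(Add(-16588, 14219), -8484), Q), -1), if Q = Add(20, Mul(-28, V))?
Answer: Rational(1, 38895) ≈ 2.5710e-5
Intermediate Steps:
V = -1776 (V = Mul(-37, 48) = -1776)
Q = 49748 (Q = Add(20, Mul(-28, -1776)) = Add(20, 49728) = 49748)
Pow(Add(Add(Add(-16588, 14219), -8484), Q), -1) = Pow(Add(Add(Add(-16588, 14219), -8484), 49748), -1) = Pow(Add(Add(-2369, -8484), 49748), -1) = Pow(Add(-10853, 49748), -1) = Pow(38895, -1) = Rational(1, 38895)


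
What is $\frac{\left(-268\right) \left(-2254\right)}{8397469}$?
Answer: $\frac{604072}{8397469} \approx 0.071935$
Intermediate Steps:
$\frac{\left(-268\right) \left(-2254\right)}{8397469} = 604072 \cdot \frac{1}{8397469} = \frac{604072}{8397469}$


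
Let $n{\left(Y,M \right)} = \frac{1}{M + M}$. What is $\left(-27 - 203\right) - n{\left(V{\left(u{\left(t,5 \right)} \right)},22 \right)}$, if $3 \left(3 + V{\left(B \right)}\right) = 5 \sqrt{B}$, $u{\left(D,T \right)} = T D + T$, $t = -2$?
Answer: $- \frac{10121}{44} \approx -230.02$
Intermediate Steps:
$u{\left(D,T \right)} = T + D T$ ($u{\left(D,T \right)} = D T + T = T + D T$)
$V{\left(B \right)} = -3 + \frac{5 \sqrt{B}}{3}$
$n{\left(Y,M \right)} = \frac{1}{2 M}$
$\left(-27 - 203\right) - n{\left(V{\left(u{\left(t,5 \right)} \right)},22 \right)} = \left(-27 - 203\right) - \frac{1}{2 \cdot 22} = -230 - \frac{1}{2} \cdot \frac{1}{22} = -230 - \frac{1}{44} = - \frac{10121}{44}$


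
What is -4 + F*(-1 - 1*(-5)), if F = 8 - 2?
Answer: 20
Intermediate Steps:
F = 6
-4 + F*(-1 - 1*(-5)) = -4 + 6*(-1 - 1*(-5)) = -4 + 6*(-1 + 5) = -4 + 6*4 = -4 + 24 = 20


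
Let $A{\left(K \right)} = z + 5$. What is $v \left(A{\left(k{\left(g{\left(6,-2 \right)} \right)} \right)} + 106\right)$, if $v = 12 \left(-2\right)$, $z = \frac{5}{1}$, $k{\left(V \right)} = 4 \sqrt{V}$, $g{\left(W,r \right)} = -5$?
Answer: $-2784$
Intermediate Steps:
$z = 5$ ($z = 5 \cdot 1 = 5$)
$A{\left(K \right)} = 10$ ($A{\left(K \right)} = 5 + 5 = 10$)
$v = -24$
$v \left(A{\left(k{\left(g{\left(6,-2 \right)} \right)} \right)} + 106\right) = - 24 \left(10 + 106\right) = \left(-24\right) 116 = -2784$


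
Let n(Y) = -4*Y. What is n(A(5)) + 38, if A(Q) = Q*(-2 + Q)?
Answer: -22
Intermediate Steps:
n(A(5)) + 38 = -20*(-2 + 5) + 38 = -20*3 + 38 = -4*15 + 38 = -60 + 38 = -22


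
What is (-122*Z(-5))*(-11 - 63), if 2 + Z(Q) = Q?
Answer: -63196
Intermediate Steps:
Z(Q) = -2 + Q
(-122*Z(-5))*(-11 - 63) = (-122*(-2 - 5))*(-11 - 63) = -122*(-7)*(-74) = 854*(-74) = -63196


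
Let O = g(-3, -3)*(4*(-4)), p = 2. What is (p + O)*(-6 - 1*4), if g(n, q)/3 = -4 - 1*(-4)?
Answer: -20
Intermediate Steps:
g(n, q) = 0 (g(n, q) = 3*(-4 - 1*(-4)) = 3*(-4 + 4) = 3*0 = 0)
O = 0 (O = 0*(4*(-4)) = 0*(-16) = 0)
(p + O)*(-6 - 1*4) = (2 + 0)*(-6 - 1*4) = 2*(-6 - 4) = 2*(-10) = -20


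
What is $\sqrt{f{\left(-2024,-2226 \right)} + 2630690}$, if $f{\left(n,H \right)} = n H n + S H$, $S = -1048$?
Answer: $i \sqrt{9114014638} \approx 95467.0 i$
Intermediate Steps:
$f{\left(n,H \right)} = - 1048 H + H n^{2}$ ($f{\left(n,H \right)} = n H n - 1048 H = H n n - 1048 H = H n^{2} - 1048 H = - 1048 H + H n^{2}$)
$\sqrt{f{\left(-2024,-2226 \right)} + 2630690} = \sqrt{- 2226 \left(-1048 + \left(-2024\right)^{2}\right) + 2630690} = \sqrt{- 2226 \left(-1048 + 4096576\right) + 2630690} = \sqrt{\left(-2226\right) 4095528 + 2630690} = \sqrt{-9116645328 + 2630690} = \sqrt{-9114014638} = i \sqrt{9114014638}$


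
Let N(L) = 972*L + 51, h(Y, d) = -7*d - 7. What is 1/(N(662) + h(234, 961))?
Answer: 1/636781 ≈ 1.5704e-6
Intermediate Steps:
h(Y, d) = -7 - 7*d
N(L) = 51 + 972*L
1/(N(662) + h(234, 961)) = 1/((51 + 972*662) + (-7 - 7*961)) = 1/((51 + 643464) + (-7 - 6727)) = 1/(643515 - 6734) = 1/636781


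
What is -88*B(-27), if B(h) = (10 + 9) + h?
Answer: 704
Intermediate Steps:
B(h) = 19 + h
-88*B(-27) = -88*(19 - 27) = -88*(-8) = 704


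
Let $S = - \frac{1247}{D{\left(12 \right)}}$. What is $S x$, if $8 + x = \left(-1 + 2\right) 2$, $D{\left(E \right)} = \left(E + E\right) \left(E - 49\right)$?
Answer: $- \frac{1247}{148} \approx -8.4257$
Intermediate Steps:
$D{\left(E \right)} = 2 E \left(-49 + E\right)$
$x = -6$ ($x = -8 + \left(-1 + 2\right) 2 = -8 + 1 \cdot 2 = -8 + 2 = -6$)
$S = \frac{1247}{888}$ ($S = - \frac{1247}{2 \cdot 12 \left(-49 + 12\right)} = - \frac{1247}{2 \cdot 12 \left(-37\right)} = - \frac{1247}{-888} = \left(-1247\right) \left(- \frac{1}{888}\right) = \frac{1247}{888} \approx 1.4043$)
$S x = \frac{1247}{888} \left(-6\right) = - \frac{1247}{148}$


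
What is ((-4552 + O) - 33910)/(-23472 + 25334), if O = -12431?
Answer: -50893/1862 ≈ -27.332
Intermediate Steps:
((-4552 + O) - 33910)/(-23472 + 25334) = ((-4552 - 12431) - 33910)/(-23472 + 25334) = (-16983 - 33910)/1862 = -50893*1/1862 = -50893/1862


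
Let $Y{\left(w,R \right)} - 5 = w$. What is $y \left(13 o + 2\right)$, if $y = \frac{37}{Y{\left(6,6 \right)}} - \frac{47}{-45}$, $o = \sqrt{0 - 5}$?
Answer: $\frac{4364}{495} + \frac{28366 i \sqrt{5}}{495} \approx 8.8162 + 128.14 i$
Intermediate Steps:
$Y{\left(w,R \right)} = 5 + w$
$o = i \sqrt{5}$ ($o = \sqrt{-5} = i \sqrt{5} \approx 2.2361 i$)
$y = \frac{2182}{495}$ ($y = \frac{37}{5 + 6} - \frac{47}{-45} = \frac{37}{11} - - \frac{47}{45} = 37 \cdot \frac{1}{11} + \frac{47}{45} = \frac{37}{11} + \frac{47}{45} = \frac{2182}{495} \approx 4.4081$)
$y \left(13 o + 2\right) = \frac{2182 \left(13 i \sqrt{5} + 2\right)}{495} = \frac{2182 \left(2 + 13 i \sqrt{5}\right)}{495} = \frac{4364}{495} + \frac{28366 i \sqrt{5}}{495}$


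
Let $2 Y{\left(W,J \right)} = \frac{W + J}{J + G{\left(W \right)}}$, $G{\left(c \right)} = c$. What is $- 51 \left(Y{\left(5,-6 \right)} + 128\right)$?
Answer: $- \frac{13107}{2} \approx -6553.5$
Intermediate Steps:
$Y{\left(W,J \right)} = \frac{1}{2}$ ($Y{\left(W,J \right)} = \frac{\left(W + J\right) \frac{1}{J + W}}{2} = \frac{\left(J + W\right) \frac{1}{J + W}}{2} = \frac{1}{2} \cdot 1 = \frac{1}{2}$)
$- 51 \left(Y{\left(5,-6 \right)} + 128\right) = - 51 \left(\frac{1}{2} + 128\right) = \left(-51\right) \frac{257}{2} = - \frac{13107}{2}$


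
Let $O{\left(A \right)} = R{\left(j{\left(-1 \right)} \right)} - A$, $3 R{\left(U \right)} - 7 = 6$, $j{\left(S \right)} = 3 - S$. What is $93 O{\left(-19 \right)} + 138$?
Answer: $2308$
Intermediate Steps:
$R{\left(U \right)} = \frac{13}{3}$ ($R{\left(U \right)} = \frac{7}{3} + \frac{1}{3} \cdot 6 = \frac{7}{3} + 2 = \frac{13}{3}$)
$O{\left(A \right)} = \frac{13}{3} - A$
$93 O{\left(-19 \right)} + 138 = 93 \left(\frac{13}{3} - -19\right) + 138 = 93 \left(\frac{13}{3} + 19\right) + 138 = 93 \cdot \frac{70}{3} + 138 = 2170 + 138 = 2308$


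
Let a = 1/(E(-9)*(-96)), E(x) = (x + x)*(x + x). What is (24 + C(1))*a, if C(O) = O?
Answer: -25/31104 ≈ -0.00080376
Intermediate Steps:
E(x) = 4*x² (E(x) = (2*x)*(2*x) = 4*x²)
a = -1/31104 (a = 1/((4*(-9)²)*(-96)) = -1/96/(4*81) = -1/96/324 = (1/324)*(-1/96) = -1/31104 ≈ -3.2150e-5)
(24 + C(1))*a = (24 + 1)*(-1/31104) = 25*(-1/31104) = -25/31104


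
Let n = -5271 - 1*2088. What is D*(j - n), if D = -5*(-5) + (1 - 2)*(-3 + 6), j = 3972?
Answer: 249282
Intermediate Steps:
n = -7359 (n = -5271 - 2088 = -7359)
D = 22 (D = 25 - 1*3 = 25 - 3 = 22)
D*(j - n) = 22*(3972 - 1*(-7359)) = 22*(3972 + 7359) = 22*11331 = 249282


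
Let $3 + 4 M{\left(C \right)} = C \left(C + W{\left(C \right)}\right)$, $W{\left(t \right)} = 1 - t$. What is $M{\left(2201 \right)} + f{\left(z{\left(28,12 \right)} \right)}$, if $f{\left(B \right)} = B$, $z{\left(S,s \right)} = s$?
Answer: $\frac{1123}{2} \approx 561.5$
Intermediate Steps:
$M{\left(C \right)} = - \frac{3}{4} + \frac{C}{4}$ ($M{\left(C \right)} = - \frac{3}{4} + \frac{C \left(C - \left(-1 + C\right)\right)}{4} = - \frac{3}{4} + \frac{C 1}{4} = - \frac{3}{4} + \frac{C}{4}$)
$M{\left(2201 \right)} + f{\left(z{\left(28,12 \right)} \right)} = \left(- \frac{3}{4} + \frac{1}{4} \cdot 2201\right) + 12 = \left(- \frac{3}{4} + \frac{2201}{4}\right) + 12 = \frac{1099}{2} + 12 = \frac{1123}{2}$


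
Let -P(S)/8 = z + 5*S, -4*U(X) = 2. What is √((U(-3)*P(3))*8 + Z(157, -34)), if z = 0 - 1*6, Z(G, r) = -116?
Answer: 2*√43 ≈ 13.115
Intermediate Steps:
U(X) = -½ (U(X) = -¼*2 = -½)
z = -6 (z = 0 - 6 = -6)
P(S) = 48 - 40*S (P(S) = -8*(-6 + 5*S) = 48 - 40*S)
√((U(-3)*P(3))*8 + Z(157, -34)) = √(-(48 - 40*3)/2*8 - 116) = √(-(48 - 120)/2*8 - 116) = √(-½*(-72)*8 - 116) = √(36*8 - 116) = √(288 - 116) = √172 = 2*√43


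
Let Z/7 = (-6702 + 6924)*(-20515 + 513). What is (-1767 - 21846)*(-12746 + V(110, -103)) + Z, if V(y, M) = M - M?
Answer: 269888190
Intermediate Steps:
V(y, M) = 0
Z = -31083108 (Z = 7*((-6702 + 6924)*(-20515 + 513)) = 7*(222*(-20002)) = 7*(-4440444) = -31083108)
(-1767 - 21846)*(-12746 + V(110, -103)) + Z = (-1767 - 21846)*(-12746 + 0) - 31083108 = -23613*(-12746) - 31083108 = 300971298 - 31083108 = 269888190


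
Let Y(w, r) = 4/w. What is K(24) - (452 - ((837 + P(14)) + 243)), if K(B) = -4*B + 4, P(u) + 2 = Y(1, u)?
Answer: 538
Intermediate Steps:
P(u) = 2 (P(u) = -2 + 4/1 = -2 + 4*1 = -2 + 4 = 2)
K(B) = 4 - 4*B
K(24) - (452 - ((837 + P(14)) + 243)) = (4 - 4*24) - (452 - ((837 + 2) + 243)) = (4 - 96) - (452 - (839 + 243)) = -92 - (452 - 1*1082) = -92 - (452 - 1082) = -92 - 1*(-630) = -92 + 630 = 538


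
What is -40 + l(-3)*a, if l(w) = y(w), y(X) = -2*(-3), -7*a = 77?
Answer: -106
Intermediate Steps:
a = -11 (a = -⅐*77 = -11)
y(X) = 6
l(w) = 6
-40 + l(-3)*a = -40 + 6*(-11) = -40 - 66 = -106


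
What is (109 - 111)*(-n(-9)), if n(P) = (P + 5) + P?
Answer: -26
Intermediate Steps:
n(P) = 5 + 2*P (n(P) = (5 + P) + P = 5 + 2*P)
(109 - 111)*(-n(-9)) = (109 - 111)*(-(5 + 2*(-9))) = -(-2)*(5 - 18) = -(-2)*(-13) = -2*13 = -26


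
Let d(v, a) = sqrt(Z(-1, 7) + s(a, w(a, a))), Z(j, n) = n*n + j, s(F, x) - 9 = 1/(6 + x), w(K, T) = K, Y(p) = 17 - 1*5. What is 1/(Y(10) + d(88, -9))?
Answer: 18/131 - sqrt(510)/262 ≈ 0.051209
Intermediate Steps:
Y(p) = 12 (Y(p) = 17 - 5 = 12)
s(F, x) = 9 + 1/(6 + x)
Z(j, n) = j + n**2 (Z(j, n) = n**2 + j = j + n**2)
d(v, a) = sqrt(48 + (55 + 9*a)/(6 + a)) (d(v, a) = sqrt((-1 + 7**2) + (55 + 9*a)/(6 + a)) = sqrt((-1 + 49) + (55 + 9*a)/(6 + a)) = sqrt(48 + (55 + 9*a)/(6 + a)))
1/(Y(10) + d(88, -9)) = 1/(12 + sqrt((343 + 57*(-9))/(6 - 9))) = 1/(12 + sqrt((343 - 513)/(-3))) = 1/(12 + sqrt(-1/3*(-170))) = 1/(12 + sqrt(170/3)) = 1/(12 + sqrt(510)/3)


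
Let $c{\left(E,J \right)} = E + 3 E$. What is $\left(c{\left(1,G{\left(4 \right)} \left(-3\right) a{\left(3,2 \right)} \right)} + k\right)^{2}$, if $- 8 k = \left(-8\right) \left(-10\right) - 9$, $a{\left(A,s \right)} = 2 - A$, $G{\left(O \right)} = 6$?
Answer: $\frac{1521}{64} \approx 23.766$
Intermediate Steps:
$c{\left(E,J \right)} = 4 E$
$k = - \frac{71}{8}$ ($k = - \frac{\left(-8\right) \left(-10\right) - 9}{8} = - \frac{80 - 9}{8} = \left(- \frac{1}{8}\right) 71 = - \frac{71}{8} \approx -8.875$)
$\left(c{\left(1,G{\left(4 \right)} \left(-3\right) a{\left(3,2 \right)} \right)} + k\right)^{2} = \left(4 \cdot 1 - \frac{71}{8}\right)^{2} = \left(4 - \frac{71}{8}\right)^{2} = \left(- \frac{39}{8}\right)^{2} = \frac{1521}{64}$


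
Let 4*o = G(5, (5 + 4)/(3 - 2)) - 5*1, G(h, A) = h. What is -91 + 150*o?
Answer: -91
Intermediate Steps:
o = 0 (o = (5 - 5*1)/4 = (5 - 5)/4 = (¼)*0 = 0)
-91 + 150*o = -91 + 150*0 = -91 + 0 = -91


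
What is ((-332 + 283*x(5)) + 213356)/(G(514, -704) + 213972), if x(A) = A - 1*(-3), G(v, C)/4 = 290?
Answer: 53822/53783 ≈ 1.0007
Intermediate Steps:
G(v, C) = 1160 (G(v, C) = 4*290 = 1160)
x(A) = 3 + A (x(A) = A + 3 = 3 + A)
((-332 + 283*x(5)) + 213356)/(G(514, -704) + 213972) = ((-332 + 283*(3 + 5)) + 213356)/(1160 + 213972) = ((-332 + 283*8) + 213356)/215132 = ((-332 + 2264) + 213356)*(1/215132) = (1932 + 213356)*(1/215132) = 215288*(1/215132) = 53822/53783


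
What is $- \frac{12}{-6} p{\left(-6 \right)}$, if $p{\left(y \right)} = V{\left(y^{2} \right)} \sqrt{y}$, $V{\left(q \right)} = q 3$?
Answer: $216 i \sqrt{6} \approx 529.09 i$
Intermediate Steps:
$V{\left(q \right)} = 3 q$
$p{\left(y \right)} = 3 y^{\frac{5}{2}}$ ($p{\left(y \right)} = 3 y^{2} \sqrt{y} = 3 y^{\frac{5}{2}}$)
$- \frac{12}{-6} p{\left(-6 \right)} = - \frac{12}{-6} \cdot 3 \left(-6\right)^{\frac{5}{2}} = \left(-12\right) \left(- \frac{1}{6}\right) 3 \cdot 36 i \sqrt{6} = 2 \cdot 108 i \sqrt{6} = 216 i \sqrt{6}$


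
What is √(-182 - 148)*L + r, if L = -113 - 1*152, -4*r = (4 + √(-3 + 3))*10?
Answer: -10 - 265*I*√330 ≈ -10.0 - 4814.0*I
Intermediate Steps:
r = -10 (r = -(4 + √(-3 + 3))*10/4 = -(4 + √0)*10/4 = -(4 + 0)*10/4 = -10 ≈ -10.000)
L = -265 (L = -113 - 152 = -265)
√(-182 - 148)*L + r = √(-182 - 148)*(-265) - 10 = √(-330)*(-265) - 10 = (I*√330)*(-265) - 10 = -265*I*√330 - 10 = -10 - 265*I*√330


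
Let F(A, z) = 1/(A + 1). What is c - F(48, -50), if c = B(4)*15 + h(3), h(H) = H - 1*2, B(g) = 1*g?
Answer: 2988/49 ≈ 60.980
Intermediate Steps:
F(A, z) = 1/(1 + A)
B(g) = g
h(H) = -2 + H (h(H) = H - 2 = -2 + H)
c = 61 (c = 4*15 + (-2 + 3) = 60 + 1 = 61)
c - F(48, -50) = 61 - 1/(1 + 48) = 61 - 1/49 = 2988/49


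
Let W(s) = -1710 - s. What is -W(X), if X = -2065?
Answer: -355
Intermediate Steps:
-W(X) = -(-1710 - 1*(-2065)) = -(-1710 + 2065) = -1*355 = -355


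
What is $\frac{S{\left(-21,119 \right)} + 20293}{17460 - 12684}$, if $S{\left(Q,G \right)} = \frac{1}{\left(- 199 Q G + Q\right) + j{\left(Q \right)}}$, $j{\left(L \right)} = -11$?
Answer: $\frac{5045539909}{1187478372} \approx 4.249$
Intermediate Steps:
$S{\left(Q,G \right)} = \frac{1}{-11 + Q - 199 G Q}$ ($S{\left(Q,G \right)} = \frac{1}{\left(- 199 Q G + Q\right) - 11} = \frac{1}{\left(- 199 G Q + Q\right) - 11} = \frac{1}{\left(Q - 199 G Q\right) - 11} = \frac{1}{-11 + Q - 199 G Q}$)
$\frac{S{\left(-21,119 \right)} + 20293}{17460 - 12684} = \frac{- \frac{1}{11 - -21 + 199 \cdot 119 \left(-21\right)} + 20293}{17460 - 12684} = \frac{- \frac{1}{11 + 21 - 497301} + 20293}{4776} = \left(- \frac{1}{-497269} + 20293\right) \frac{1}{4776} = \left(\left(-1\right) \left(- \frac{1}{497269}\right) + 20293\right) \frac{1}{4776} = \left(\frac{1}{497269} + 20293\right) \frac{1}{4776} = \frac{10091079818}{497269} \cdot \frac{1}{4776} = \frac{5045539909}{1187478372}$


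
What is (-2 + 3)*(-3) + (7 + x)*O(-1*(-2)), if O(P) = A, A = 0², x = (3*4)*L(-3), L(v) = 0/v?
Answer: -3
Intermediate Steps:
L(v) = 0
x = 0 (x = (3*4)*0 = 12*0 = 0)
A = 0
O(P) = 0
(-2 + 3)*(-3) + (7 + x)*O(-1*(-2)) = (-2 + 3)*(-3) + (7 + 0)*0 = 1*(-3) + 7*0 = -3 + 0 = -3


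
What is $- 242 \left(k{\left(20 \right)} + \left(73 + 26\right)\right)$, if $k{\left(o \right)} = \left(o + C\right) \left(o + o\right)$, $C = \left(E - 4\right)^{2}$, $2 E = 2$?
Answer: $-304678$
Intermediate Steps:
$E = 1$ ($E = \frac{1}{2} \cdot 2 = 1$)
$C = 9$ ($C = \left(1 - 4\right)^{2} = \left(-3\right)^{2} = 9$)
$k{\left(o \right)} = 2 o \left(9 + o\right)$ ($k{\left(o \right)} = \left(o + 9\right) \left(o + o\right) = \left(9 + o\right) 2 o = 2 o \left(9 + o\right)$)
$- 242 \left(k{\left(20 \right)} + \left(73 + 26\right)\right) = - 242 \left(2 \cdot 20 \left(9 + 20\right) + \left(73 + 26\right)\right) = - 242 \left(2 \cdot 20 \cdot 29 + 99\right) = - 242 \left(1160 + 99\right) = \left(-242\right) 1259 = -304678$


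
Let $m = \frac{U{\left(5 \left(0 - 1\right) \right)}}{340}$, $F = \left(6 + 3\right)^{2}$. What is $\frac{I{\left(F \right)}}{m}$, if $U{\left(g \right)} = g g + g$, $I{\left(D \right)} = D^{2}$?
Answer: $111537$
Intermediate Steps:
$F = 81$ ($F = 9^{2} = 81$)
$U{\left(g \right)} = g + g^{2}$ ($U{\left(g \right)} = g^{2} + g = g + g^{2}$)
$m = \frac{1}{17}$ ($m = \frac{5 \left(0 - 1\right) \left(1 + 5 \left(0 - 1\right)\right)}{340} = 5 \left(-1\right) \left(1 + 5 \left(-1\right)\right) \frac{1}{340} = - 5 \left(1 - 5\right) \frac{1}{340} = \left(-5\right) \left(-4\right) \frac{1}{340} = 20 \cdot \frac{1}{340} = \frac{1}{17} \approx 0.058824$)
$\frac{I{\left(F \right)}}{m} = 81^{2} \frac{1}{\frac{1}{17}} = 6561 \cdot 17 = 111537$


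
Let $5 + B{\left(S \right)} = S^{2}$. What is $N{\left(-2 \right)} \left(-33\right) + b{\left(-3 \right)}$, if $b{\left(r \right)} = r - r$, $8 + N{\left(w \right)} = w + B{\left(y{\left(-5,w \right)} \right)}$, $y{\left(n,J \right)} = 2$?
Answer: $363$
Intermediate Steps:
$B{\left(S \right)} = -5 + S^{2}$
$N{\left(w \right)} = -9 + w$ ($N{\left(w \right)} = -8 - \left(5 - 4 - w\right) = -8 + \left(w + \left(-5 + 4\right)\right) = -8 + \left(w - 1\right) = -8 + \left(-1 + w\right) = -9 + w$)
$b{\left(r \right)} = 0$
$N{\left(-2 \right)} \left(-33\right) + b{\left(-3 \right)} = \left(-9 - 2\right) \left(-33\right) + 0 = \left(-11\right) \left(-33\right) + 0 = 363 + 0 = 363$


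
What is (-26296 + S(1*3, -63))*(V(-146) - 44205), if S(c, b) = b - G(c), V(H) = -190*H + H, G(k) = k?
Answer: 437899182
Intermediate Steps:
V(H) = -189*H
S(c, b) = b - c
(-26296 + S(1*3, -63))*(V(-146) - 44205) = (-26296 + (-63 - 3))*(-189*(-146) - 44205) = (-26296 + (-63 - 1*3))*(27594 - 44205) = (-26296 + (-63 - 3))*(-16611) = (-26296 - 66)*(-16611) = -26362*(-16611) = 437899182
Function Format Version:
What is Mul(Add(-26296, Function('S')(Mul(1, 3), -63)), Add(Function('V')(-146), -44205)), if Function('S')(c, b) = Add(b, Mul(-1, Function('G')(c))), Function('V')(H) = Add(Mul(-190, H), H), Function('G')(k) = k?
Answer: 437899182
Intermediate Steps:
Function('V')(H) = Mul(-189, H)
Function('S')(c, b) = Add(b, Mul(-1, c))
Mul(Add(-26296, Function('S')(Mul(1, 3), -63)), Add(Function('V')(-146), -44205)) = Mul(Add(-26296, Add(-63, Mul(-1, Mul(1, 3)))), Add(Mul(-189, -146), -44205)) = Mul(Add(-26296, Add(-63, Mul(-1, 3))), Add(27594, -44205)) = Mul(Add(-26296, Add(-63, -3)), -16611) = Mul(Add(-26296, -66), -16611) = Mul(-26362, -16611) = 437899182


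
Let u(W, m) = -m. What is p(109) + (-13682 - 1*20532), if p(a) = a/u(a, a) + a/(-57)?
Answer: -1950364/57 ≈ -34217.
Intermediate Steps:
p(a) = -1 - a/57 (p(a) = a/((-a)) + a/(-57) = a*(-1/a) + a*(-1/57) = -1 - a/57)
p(109) + (-13682 - 1*20532) = (-1 - 1/57*109) + (-13682 - 1*20532) = (-1 - 109/57) + (-13682 - 20532) = -166/57 - 34214 = -1950364/57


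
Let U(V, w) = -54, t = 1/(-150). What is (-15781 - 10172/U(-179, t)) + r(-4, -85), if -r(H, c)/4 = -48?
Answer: -415817/27 ≈ -15401.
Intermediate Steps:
t = -1/150 ≈ -0.0066667
r(H, c) = 192 (r(H, c) = -4*(-48) = 192)
(-15781 - 10172/U(-179, t)) + r(-4, -85) = (-15781 - 10172/(-54)) + 192 = (-15781 - 10172*(-1/54)) + 192 = (-15781 + 5086/27) + 192 = -421001/27 + 192 = -415817/27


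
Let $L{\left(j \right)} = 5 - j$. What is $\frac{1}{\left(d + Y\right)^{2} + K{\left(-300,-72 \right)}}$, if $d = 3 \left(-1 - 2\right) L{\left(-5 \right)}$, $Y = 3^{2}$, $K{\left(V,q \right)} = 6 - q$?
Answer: $\frac{1}{6639} \approx 0.00015063$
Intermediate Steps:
$Y = 9$
$d = -90$ ($d = 3 \left(-1 - 2\right) \left(5 - -5\right) = 3 \left(-3\right) \left(5 + 5\right) = \left(-9\right) 10 = -90$)
$\frac{1}{\left(d + Y\right)^{2} + K{\left(-300,-72 \right)}} = \frac{1}{\left(-90 + 9\right)^{2} + \left(6 - -72\right)} = \frac{1}{\left(-81\right)^{2} + \left(6 + 72\right)} = \frac{1}{6561 + 78} = \frac{1}{6639}$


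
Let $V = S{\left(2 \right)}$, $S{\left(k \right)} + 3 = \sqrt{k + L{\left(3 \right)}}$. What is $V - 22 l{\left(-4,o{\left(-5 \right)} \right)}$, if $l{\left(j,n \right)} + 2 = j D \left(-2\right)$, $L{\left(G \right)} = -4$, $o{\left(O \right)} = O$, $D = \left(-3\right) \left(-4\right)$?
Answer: $-2071 + i \sqrt{2} \approx -2071.0 + 1.4142 i$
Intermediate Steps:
$D = 12$
$S{\left(k \right)} = -3 + \sqrt{-4 + k}$ ($S{\left(k \right)} = -3 + \sqrt{k - 4} = -3 + \sqrt{-4 + k}$)
$V = -3 + i \sqrt{2}$ ($V = -3 + \sqrt{-4 + 2} = -3 + \sqrt{-2} = -3 + i \sqrt{2} \approx -3.0 + 1.4142 i$)
$l{\left(j,n \right)} = -2 - 24 j$ ($l{\left(j,n \right)} = -2 + j 12 \left(-2\right) = -2 + 12 j \left(-2\right) = -2 - 24 j$)
$V - 22 l{\left(-4,o{\left(-5 \right)} \right)} = \left(-3 + i \sqrt{2}\right) - 22 \left(-2 - -96\right) = \left(-3 + i \sqrt{2}\right) - 22 \left(-2 + 96\right) = \left(-3 + i \sqrt{2}\right) - 2068 = -2071 + i \sqrt{2}$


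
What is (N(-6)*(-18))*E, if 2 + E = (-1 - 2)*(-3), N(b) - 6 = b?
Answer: 0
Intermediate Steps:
N(b) = 6 + b
E = 7 (E = -2 + (-1 - 2)*(-3) = -2 - 3*(-3) = -2 + 9 = 7)
(N(-6)*(-18))*E = ((6 - 6)*(-18))*7 = (0*(-18))*7 = 0*7 = 0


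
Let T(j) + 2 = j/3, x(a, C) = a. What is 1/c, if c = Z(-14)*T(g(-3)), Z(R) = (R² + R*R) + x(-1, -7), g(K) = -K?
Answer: -1/391 ≈ -0.0025575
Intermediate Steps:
T(j) = -2 + j/3
Z(R) = -1 + 2*R² (Z(R) = (R² + R*R) - 1 = (R² + R²) - 1 = 2*R² - 1 = -1 + 2*R²)
c = -391 (c = (-1 + 2*(-14)²)*(-2 + (-1*(-3))/3) = (-1 + 2*196)*(-2 + (⅓)*3) = (-1 + 392)*(-2 + 1) = 391*(-1) = -391)
1/c = 1/(-391) = -1/391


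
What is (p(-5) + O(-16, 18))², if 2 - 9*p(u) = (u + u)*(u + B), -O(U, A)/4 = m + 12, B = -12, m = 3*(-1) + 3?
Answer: 40000/9 ≈ 4444.4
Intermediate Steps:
m = 0 (m = -3 + 3 = 0)
O(U, A) = -48 (O(U, A) = -4*(0 + 12) = -4*12 = -48)
p(u) = 2/9 - 2*u*(-12 + u)/9 (p(u) = 2/9 - (u + u)*(u - 12)/9 = 2/9 - 2*u*(-12 + u)/9)
(p(-5) + O(-16, 18))² = ((2/9 - 2/9*(-5)² + (8/3)*(-5)) - 48)² = ((2/9 - 2/9*25 - 40/3) - 48)² = ((2/9 - 50/9 - 40/3) - 48)² = (-56/3 - 48)² = (-200/3)² = 40000/9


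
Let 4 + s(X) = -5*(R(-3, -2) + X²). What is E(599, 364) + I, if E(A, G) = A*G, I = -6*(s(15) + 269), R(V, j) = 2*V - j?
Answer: 223076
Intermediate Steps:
R(V, j) = -j + 2*V
s(X) = 16 - 5*X² (s(X) = -4 - 5*((-1*(-2) + 2*(-3)) + X²) = -4 - 5*((2 - 6) + X²) = -4 - 5*(-4 + X²) = -4 + (20 - 5*X²) = 16 - 5*X²)
I = 5040 (I = -6*((16 - 5*15²) + 269) = -6*((16 - 5*225) + 269) = -6*((16 - 1125) + 269) = -6*(-1109 + 269) = -6*(-840) = 5040)
E(599, 364) + I = 599*364 + 5040 = 218036 + 5040 = 223076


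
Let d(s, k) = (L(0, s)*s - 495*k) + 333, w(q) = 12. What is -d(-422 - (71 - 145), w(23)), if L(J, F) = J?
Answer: 5607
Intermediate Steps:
d(s, k) = 333 - 495*k (d(s, k) = (0*s - 495*k) + 333 = (0 - 495*k) + 333 = -495*k + 333 = 333 - 495*k)
-d(-422 - (71 - 145), w(23)) = -(333 - 495*12) = -(333 - 5940) = -1*(-5607) = 5607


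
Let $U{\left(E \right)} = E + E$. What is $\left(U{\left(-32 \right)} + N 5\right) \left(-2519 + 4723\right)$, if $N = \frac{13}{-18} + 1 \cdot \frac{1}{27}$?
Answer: $- \frac{4012382}{27} \approx -1.4861 \cdot 10^{5}$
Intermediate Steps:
$N = - \frac{37}{54}$ ($N = 13 \left(- \frac{1}{18}\right) + 1 \cdot \frac{1}{27} = - \frac{13}{18} + \frac{1}{27} = - \frac{37}{54} \approx -0.68519$)
$U{\left(E \right)} = 2 E$
$\left(U{\left(-32 \right)} + N 5\right) \left(-2519 + 4723\right) = \left(2 \left(-32\right) - \frac{185}{54}\right) \left(-2519 + 4723\right) = \left(-64 - \frac{185}{54}\right) 2204 = \left(- \frac{3641}{54}\right) 2204 = - \frac{4012382}{27}$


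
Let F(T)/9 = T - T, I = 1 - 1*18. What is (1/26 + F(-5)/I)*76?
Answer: 38/13 ≈ 2.9231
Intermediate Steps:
I = -17 (I = 1 - 18 = -17)
F(T) = 0 (F(T) = 9*(T - T) = 9*0 = 0)
(1/26 + F(-5)/I)*76 = (1/26 + 0/(-17))*76 = (1*(1/26) + 0*(-1/17))*76 = (1/26 + 0)*76 = (1/26)*76 = 38/13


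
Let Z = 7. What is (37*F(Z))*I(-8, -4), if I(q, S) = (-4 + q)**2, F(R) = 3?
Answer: 15984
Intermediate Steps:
(37*F(Z))*I(-8, -4) = (37*3)*(-4 - 8)**2 = 111*(-12)**2 = 111*144 = 15984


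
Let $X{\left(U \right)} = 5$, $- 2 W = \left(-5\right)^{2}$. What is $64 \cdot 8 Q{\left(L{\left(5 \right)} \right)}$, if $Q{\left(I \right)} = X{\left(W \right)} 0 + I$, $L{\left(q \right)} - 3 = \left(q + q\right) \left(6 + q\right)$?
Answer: $57856$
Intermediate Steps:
$W = - \frac{25}{2}$ ($W = - \frac{\left(-5\right)^{2}}{2} = \left(- \frac{1}{2}\right) 25 = - \frac{25}{2} \approx -12.5$)
$L{\left(q \right)} = 3 + 2 q \left(6 + q\right)$ ($L{\left(q \right)} = 3 + \left(q + q\right) \left(6 + q\right) = 3 + 2 q \left(6 + q\right)$)
$Q{\left(I \right)} = I$ ($Q{\left(I \right)} = 5 \cdot 0 + I = 0 + I = I$)
$64 \cdot 8 Q{\left(L{\left(5 \right)} \right)} = 64 \cdot 8 \left(3 + 2 \cdot 5^{2} + 12 \cdot 5\right) = 64 \cdot 8 \left(3 + 2 \cdot 25 + 60\right) = 64 \cdot 8 \left(3 + 50 + 60\right) = 64 \cdot 8 \cdot 113 = 64 \cdot 904 = 57856$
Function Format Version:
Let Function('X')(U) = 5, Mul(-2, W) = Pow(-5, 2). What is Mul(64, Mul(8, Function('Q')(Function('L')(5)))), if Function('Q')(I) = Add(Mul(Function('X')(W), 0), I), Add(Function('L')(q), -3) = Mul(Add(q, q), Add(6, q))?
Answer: 57856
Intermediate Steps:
W = Rational(-25, 2) (W = Mul(Rational(-1, 2), Pow(-5, 2)) = Mul(Rational(-1, 2), 25) = Rational(-25, 2) ≈ -12.500)
Function('L')(q) = Add(3, Mul(2, q, Add(6, q))) (Function('L')(q) = Add(3, Mul(Add(q, q), Add(6, q))) = Add(3, Mul(Mul(2, q), Add(6, q))) = Add(3, Mul(2, q, Add(6, q))))
Function('Q')(I) = I (Function('Q')(I) = Add(Mul(5, 0), I) = Add(0, I) = I)
Mul(64, Mul(8, Function('Q')(Function('L')(5)))) = Mul(64, Mul(8, Add(3, Mul(2, Pow(5, 2)), Mul(12, 5)))) = Mul(64, Mul(8, Add(3, Mul(2, 25), 60))) = Mul(64, Mul(8, Add(3, 50, 60))) = Mul(64, Mul(8, 113)) = Mul(64, 904) = 57856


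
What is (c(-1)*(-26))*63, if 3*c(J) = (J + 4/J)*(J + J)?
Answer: -5460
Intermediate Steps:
c(J) = 2*J*(J + 4/J)/3 (c(J) = ((J + 4/J)*(J + J))/3 = ((J + 4/J)*(2*J))/3 = (2*J*(J + 4/J))/3 = 2*J*(J + 4/J)/3)
(c(-1)*(-26))*63 = ((8/3 + (2/3)*(-1)**2)*(-26))*63 = ((8/3 + (2/3)*1)*(-26))*63 = ((8/3 + 2/3)*(-26))*63 = ((10/3)*(-26))*63 = -260/3*63 = -5460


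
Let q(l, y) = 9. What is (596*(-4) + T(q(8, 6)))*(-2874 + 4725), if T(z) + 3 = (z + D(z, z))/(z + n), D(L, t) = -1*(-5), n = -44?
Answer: -22095387/5 ≈ -4.4191e+6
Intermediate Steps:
D(L, t) = 5
T(z) = -3 + (5 + z)/(-44 + z) (T(z) = -3 + (z + 5)/(z - 44) = -3 + (5 + z)/(-44 + z))
(596*(-4) + T(q(8, 6)))*(-2874 + 4725) = (596*(-4) + (137 - 2*9)/(-44 + 9))*(-2874 + 4725) = (-2384 + (137 - 18)/(-35))*1851 = (-2384 - 1/35*119)*1851 = (-2384 - 17/5)*1851 = -11937/5*1851 = -22095387/5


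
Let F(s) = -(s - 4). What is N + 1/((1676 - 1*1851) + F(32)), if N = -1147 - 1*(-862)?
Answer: -57856/203 ≈ -285.00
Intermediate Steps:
F(s) = 4 - s (F(s) = -(-4 + s) = 4 - s)
N = -285 (N = -1147 + 862 = -285)
N + 1/((1676 - 1*1851) + F(32)) = -285 + 1/((1676 - 1*1851) + (4 - 1*32)) = -285 + 1/((1676 - 1851) + (4 - 32)) = -285 + 1/(-175 - 28) = -285 + 1/(-203) = -285 - 1/203 = -57856/203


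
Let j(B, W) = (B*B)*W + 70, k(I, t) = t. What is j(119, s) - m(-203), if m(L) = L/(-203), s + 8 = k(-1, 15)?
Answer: 99196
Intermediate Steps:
s = 7 (s = -8 + 15 = 7)
m(L) = -L/203 (m(L) = L*(-1/203) = -L/203)
j(B, W) = 70 + W*B² (j(B, W) = B²*W + 70 = W*B² + 70 = 70 + W*B²)
j(119, s) - m(-203) = (70 + 7*119²) - (-1)*(-203)/203 = (70 + 7*14161) - 1*1 = (70 + 99127) - 1 = 99197 - 1 = 99196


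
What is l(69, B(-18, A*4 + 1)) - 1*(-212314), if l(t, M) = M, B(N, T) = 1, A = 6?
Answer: 212315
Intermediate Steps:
l(69, B(-18, A*4 + 1)) - 1*(-212314) = 1 - 1*(-212314) = 1 + 212314 = 212315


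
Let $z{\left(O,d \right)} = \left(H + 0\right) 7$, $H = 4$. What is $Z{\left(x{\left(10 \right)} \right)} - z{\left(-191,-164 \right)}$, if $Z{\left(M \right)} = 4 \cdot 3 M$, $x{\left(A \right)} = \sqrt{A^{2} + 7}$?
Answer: $-28 + 12 \sqrt{107} \approx 96.129$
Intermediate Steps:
$x{\left(A \right)} = \sqrt{7 + A^{2}}$
$z{\left(O,d \right)} = 28$ ($z{\left(O,d \right)} = \left(4 + 0\right) 7 = 4 \cdot 7 = 28$)
$Z{\left(M \right)} = 12 M$
$Z{\left(x{\left(10 \right)} \right)} - z{\left(-191,-164 \right)} = 12 \sqrt{7 + 10^{2}} - 28 = 12 \sqrt{7 + 100} - 28 = 12 \sqrt{107} - 28 = -28 + 12 \sqrt{107}$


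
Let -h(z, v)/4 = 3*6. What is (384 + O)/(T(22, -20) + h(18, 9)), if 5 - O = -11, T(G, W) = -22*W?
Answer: 25/23 ≈ 1.0870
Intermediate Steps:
h(z, v) = -72 (h(z, v) = -12*6 = -4*18 = -72)
O = 16 (O = 5 - 1*(-11) = 5 + 11 = 16)
(384 + O)/(T(22, -20) + h(18, 9)) = (384 + 16)/(-22*(-20) - 72) = 400/(440 - 72) = 400/368 = 400*(1/368) = 25/23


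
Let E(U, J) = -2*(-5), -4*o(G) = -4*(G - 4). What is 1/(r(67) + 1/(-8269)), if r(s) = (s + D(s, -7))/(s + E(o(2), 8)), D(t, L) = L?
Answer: 636713/496063 ≈ 1.2835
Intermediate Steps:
o(G) = -4 + G (o(G) = -(-1)*(G - 4) = -(-1)*(-4 + G) = -(16 - 4*G)/4 = -4 + G)
E(U, J) = 10
r(s) = (-7 + s)/(10 + s) (r(s) = (s - 7)/(s + 10) = (-7 + s)/(10 + s))
1/(r(67) + 1/(-8269)) = 1/((-7 + 67)/(10 + 67) + 1/(-8269)) = 1/(60/77 - 1/8269) = 1/(496063/636713) = 636713/496063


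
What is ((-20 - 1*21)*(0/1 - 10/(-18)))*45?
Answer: -1025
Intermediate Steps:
((-20 - 1*21)*(0/1 - 10/(-18)))*45 = ((-20 - 21)*(0*1 - 10*(-1/18)))*45 = -41*(0 + 5/9)*45 = -41*5/9*45 = -205/9*45 = -1025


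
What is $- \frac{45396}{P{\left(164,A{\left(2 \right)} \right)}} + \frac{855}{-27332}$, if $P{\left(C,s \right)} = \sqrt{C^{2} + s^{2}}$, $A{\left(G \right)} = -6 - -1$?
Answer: $- \frac{855}{27332} - \frac{45396 \sqrt{26921}}{26921} \approx -276.71$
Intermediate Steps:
$A{\left(G \right)} = -5$ ($A{\left(G \right)} = -6 + 1 = -5$)
$- \frac{45396}{P{\left(164,A{\left(2 \right)} \right)}} + \frac{855}{-27332} = - \frac{45396}{\sqrt{164^{2} + \left(-5\right)^{2}}} + \frac{855}{-27332} = - \frac{45396}{\sqrt{26896 + 25}} + 855 \left(- \frac{1}{27332}\right) = - \frac{45396}{\sqrt{26921}} - \frac{855}{27332} = - 45396 \frac{\sqrt{26921}}{26921} - \frac{855}{27332} = - \frac{45396 \sqrt{26921}}{26921} - \frac{855}{27332} = - \frac{855}{27332} - \frac{45396 \sqrt{26921}}{26921}$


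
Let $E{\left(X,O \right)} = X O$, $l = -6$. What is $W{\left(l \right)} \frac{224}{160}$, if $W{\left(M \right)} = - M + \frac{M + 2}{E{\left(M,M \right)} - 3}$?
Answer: $\frac{1358}{165} \approx 8.2303$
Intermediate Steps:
$E{\left(X,O \right)} = O X$
$W{\left(M \right)} = - M + \frac{2 + M}{-3 + M^{2}}$ ($W{\left(M \right)} = - M + \frac{M + 2}{M M - 3} = - M + \frac{2 + M}{M^{2} - 3} = - M + \frac{2 + M}{-3 + M^{2}}$)
$W{\left(l \right)} \frac{224}{160} = \frac{2 - \left(-6\right)^{3} + 4 \left(-6\right)}{-3 + \left(-6\right)^{2}} \cdot \frac{224}{160} = \frac{2 - -216 - 24}{-3 + 36} \cdot 224 \cdot \frac{1}{160} = \frac{2 + 216 - 24}{33} \cdot \frac{7}{5} = \frac{1}{33} \cdot 194 \cdot \frac{7}{5} = \frac{194}{33} \cdot \frac{7}{5} = \frac{1358}{165}$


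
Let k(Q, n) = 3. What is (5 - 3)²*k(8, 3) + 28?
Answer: 40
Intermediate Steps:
(5 - 3)²*k(8, 3) + 28 = (5 - 3)²*3 + 28 = 2²*3 + 28 = 4*3 + 28 = 12 + 28 = 40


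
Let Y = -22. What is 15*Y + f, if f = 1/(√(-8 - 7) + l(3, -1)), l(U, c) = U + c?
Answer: -6268/19 - I*√15/19 ≈ -329.89 - 0.20384*I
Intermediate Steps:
f = 1/(2 + I*√15) (f = 1/(√(-8 - 7) + (3 - 1)) = 1/(√(-15) + 2) = 1/(I*√15 + 2) = 1/(2 + I*√15) ≈ 0.10526 - 0.20384*I)
15*Y + f = 15*(-22) + (2/19 - I*√15/19) = -330 + (2/19 - I*√15/19) = -6268/19 - I*√15/19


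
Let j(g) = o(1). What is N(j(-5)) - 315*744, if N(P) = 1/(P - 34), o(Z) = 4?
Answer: -7030801/30 ≈ -2.3436e+5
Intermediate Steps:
j(g) = 4
N(P) = 1/(-34 + P)
N(j(-5)) - 315*744 = 1/(-34 + 4) - 315*744 = 1/(-30) - 234360 = -1/30 - 234360 = -7030801/30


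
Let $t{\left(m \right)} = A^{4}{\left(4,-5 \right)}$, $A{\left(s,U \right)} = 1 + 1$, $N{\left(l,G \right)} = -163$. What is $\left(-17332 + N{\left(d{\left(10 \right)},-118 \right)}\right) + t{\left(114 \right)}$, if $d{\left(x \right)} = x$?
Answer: $-17479$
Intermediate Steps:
$A{\left(s,U \right)} = 2$
$t{\left(m \right)} = 16$ ($t{\left(m \right)} = 2^{4} = 16$)
$\left(-17332 + N{\left(d{\left(10 \right)},-118 \right)}\right) + t{\left(114 \right)} = \left(-17332 - 163\right) + 16 = -17495 + 16 = -17479$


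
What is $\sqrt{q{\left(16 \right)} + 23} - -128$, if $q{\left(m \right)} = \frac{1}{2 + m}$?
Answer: $128 + \frac{\sqrt{830}}{6} \approx 132.8$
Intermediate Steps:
$\sqrt{q{\left(16 \right)} + 23} - -128 = \sqrt{\frac{1}{2 + 16} + 23} - -128 = \sqrt{\frac{1}{18} + 23} + 128 = \sqrt{\frac{415}{18}} + 128 = \frac{\sqrt{830}}{6} + 128 = 128 + \frac{\sqrt{830}}{6}$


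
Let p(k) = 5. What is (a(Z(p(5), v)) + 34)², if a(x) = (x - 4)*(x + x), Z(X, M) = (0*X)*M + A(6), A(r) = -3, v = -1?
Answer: 5776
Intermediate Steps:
Z(X, M) = -3 (Z(X, M) = (0*X)*M - 3 = 0*M - 3 = 0 - 3 = -3)
a(x) = 2*x*(-4 + x) (a(x) = (-4 + x)*(2*x) = 2*x*(-4 + x))
(a(Z(p(5), v)) + 34)² = (2*(-3)*(-4 - 3) + 34)² = (2*(-3)*(-7) + 34)² = (42 + 34)² = 76² = 5776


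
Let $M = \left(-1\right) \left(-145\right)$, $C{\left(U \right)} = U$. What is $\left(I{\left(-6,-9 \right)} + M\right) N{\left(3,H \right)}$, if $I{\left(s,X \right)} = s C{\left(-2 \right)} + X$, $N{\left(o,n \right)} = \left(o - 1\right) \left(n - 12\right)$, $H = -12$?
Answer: $-7104$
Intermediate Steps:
$N{\left(o,n \right)} = \left(-1 + o\right) \left(-12 + n\right)$
$I{\left(s,X \right)} = X - 2 s$ ($I{\left(s,X \right)} = s \left(-2\right) + X = - 2 s + X = X - 2 s$)
$M = 145$
$\left(I{\left(-6,-9 \right)} + M\right) N{\left(3,H \right)} = \left(\left(-9 - -12\right) + 145\right) \left(12 - -12 - 36 - 36\right) = \left(\left(-9 + 12\right) + 145\right) \left(12 + 12 - 36 - 36\right) = \left(3 + 145\right) \left(-48\right) = 148 \left(-48\right) = -7104$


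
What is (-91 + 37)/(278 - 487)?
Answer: 54/209 ≈ 0.25837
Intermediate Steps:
(-91 + 37)/(278 - 487) = -54/(-209) = -54*(-1/209) = 54/209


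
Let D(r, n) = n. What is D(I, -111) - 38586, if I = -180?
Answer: -38697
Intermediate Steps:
D(I, -111) - 38586 = -111 - 38586 = -38697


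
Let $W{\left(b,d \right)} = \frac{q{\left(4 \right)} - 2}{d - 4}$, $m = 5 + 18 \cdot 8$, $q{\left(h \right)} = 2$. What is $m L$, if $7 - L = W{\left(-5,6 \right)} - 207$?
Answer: $31886$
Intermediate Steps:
$m = 149$ ($m = 5 + 144 = 149$)
$W{\left(b,d \right)} = 0$ ($W{\left(b,d \right)} = \frac{2 - 2}{d - 4} = \frac{0}{-4 + d} = 0$)
$L = 214$ ($L = 7 - \left(0 - 207\right) = 7 - -207 = 7 + 207 = 214$)
$m L = 149 \cdot 214 = 31886$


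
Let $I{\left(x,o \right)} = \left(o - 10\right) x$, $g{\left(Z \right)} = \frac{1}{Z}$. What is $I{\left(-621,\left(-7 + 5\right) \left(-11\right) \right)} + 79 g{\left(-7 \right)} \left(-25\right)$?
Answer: $- \frac{50189}{7} \approx -7169.9$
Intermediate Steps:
$I{\left(x,o \right)} = x \left(-10 + o\right)$ ($I{\left(x,o \right)} = \left(-10 + o\right) x = x \left(-10 + o\right)$)
$I{\left(-621,\left(-7 + 5\right) \left(-11\right) \right)} + 79 g{\left(-7 \right)} \left(-25\right) = - 621 \left(-10 + \left(-7 + 5\right) \left(-11\right)\right) + \frac{79}{-7} \left(-25\right) = - 621 \left(-10 - -22\right) + 79 \left(- \frac{1}{7}\right) \left(-25\right) = - 621 \left(-10 + 22\right) - - \frac{1975}{7} = \left(-621\right) 12 + \frac{1975}{7} = -7452 + \frac{1975}{7} = - \frac{50189}{7}$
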